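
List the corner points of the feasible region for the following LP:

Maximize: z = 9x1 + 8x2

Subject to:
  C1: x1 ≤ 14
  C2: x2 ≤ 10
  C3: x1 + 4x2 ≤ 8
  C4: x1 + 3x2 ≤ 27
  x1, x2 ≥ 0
Each vertex is the intersection of two constraint boundaries that also satisfies all remaining constraints:
  x1 = 0 and x2 = 0 → (0, 0)
  x1 + 4x2 = 8 and x2 = 0 → (8, 0)
  x1 + 4x2 = 8 and x1 = 0 → (0, 2)

Vertices: (0, 0), (8, 0), (0, 2)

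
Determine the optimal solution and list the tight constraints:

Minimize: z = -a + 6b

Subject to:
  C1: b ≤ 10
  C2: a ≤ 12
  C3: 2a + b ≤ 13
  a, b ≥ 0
Optimal: a = 6.5, b = 0
Slack at optimum:
  C1: slack = 10
  C2: slack = 5.5
  C3: slack = 0 (binding)
  a ≥ 0: a = 6.5
  b ≥ 0: b = 0 (binding)
Binding constraints: C3, b ≥ 0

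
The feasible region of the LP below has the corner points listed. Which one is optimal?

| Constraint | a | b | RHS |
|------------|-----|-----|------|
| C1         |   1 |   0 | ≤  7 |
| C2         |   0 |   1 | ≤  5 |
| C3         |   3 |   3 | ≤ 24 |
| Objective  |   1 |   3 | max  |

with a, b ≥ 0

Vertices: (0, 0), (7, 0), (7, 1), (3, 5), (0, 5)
Evaluating z = a + 3b at each vertex:
  (0, 0): z = 0
  (7, 0): z = 7
  (7, 1): z = 10
  (3, 5): z = 18
  (0, 5): z = 15

The largest value is z = 18, attained at (3, 5).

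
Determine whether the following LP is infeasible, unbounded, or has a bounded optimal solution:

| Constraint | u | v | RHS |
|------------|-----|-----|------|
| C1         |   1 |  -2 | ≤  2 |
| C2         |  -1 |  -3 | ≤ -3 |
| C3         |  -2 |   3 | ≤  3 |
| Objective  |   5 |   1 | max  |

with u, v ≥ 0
Feasible point: (0, 1) satisfies every constraint, so the LP is feasible.
Direction d = (2, 1): for each constraint row a, a·d ≤ 0 —
  (1)(2) + (-2)(1) = 0 ≤ 0
  (-1)(2) + (-3)(1) = -5 ≤ 0
  (-2)(2) + (3)(1) = -1 ≤ 0
and d ≥ 0, so (0, 1) + t·d stays feasible for every t ≥ 0. Along this ray z = 5u + v changes by 11 per unit t, so z → +∞.

The LP is unbounded; z can be made arbitrarily large.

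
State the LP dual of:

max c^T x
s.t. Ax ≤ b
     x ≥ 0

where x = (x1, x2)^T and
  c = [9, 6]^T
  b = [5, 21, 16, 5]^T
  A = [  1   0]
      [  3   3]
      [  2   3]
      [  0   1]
Minimize: z = 5y1 + 21y2 + 16y3 + 5y4

Subject to:
  C1: -y1 - 3y2 - 2y3 ≤ -9
  C2: -3y2 - 3y3 - y4 ≤ -6
  y1, y2, y3, y4 ≥ 0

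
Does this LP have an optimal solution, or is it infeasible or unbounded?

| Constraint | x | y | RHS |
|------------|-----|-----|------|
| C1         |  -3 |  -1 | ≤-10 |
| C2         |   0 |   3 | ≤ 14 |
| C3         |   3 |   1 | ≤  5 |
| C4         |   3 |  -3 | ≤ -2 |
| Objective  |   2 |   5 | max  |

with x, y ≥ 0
C3 requires 3x + y ≤ 5, while C1 (-3x - y ≤ -10) is equivalent to 3x + y ≥ 10. Together they would need 10 ≤ 3x + y ≤ 5, which is impossible since 10 > 5. No point satisfies all constraints.

Infeasible — the constraint set is empty.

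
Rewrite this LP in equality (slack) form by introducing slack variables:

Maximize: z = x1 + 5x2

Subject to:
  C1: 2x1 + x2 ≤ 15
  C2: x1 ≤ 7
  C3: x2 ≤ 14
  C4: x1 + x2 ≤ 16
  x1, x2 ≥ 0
max z = x1 + 5x2

s.t.
  2x1 + x2 + s1 = 15
  x1 + s2 = 7
  x2 + s3 = 14
  x1 + x2 + s4 = 16
  x1, x2, s1, s2, s3, s4 ≥ 0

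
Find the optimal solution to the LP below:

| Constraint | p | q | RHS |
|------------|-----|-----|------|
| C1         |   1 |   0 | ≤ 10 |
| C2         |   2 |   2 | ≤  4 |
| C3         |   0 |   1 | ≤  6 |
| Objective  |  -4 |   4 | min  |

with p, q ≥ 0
p = 2, q = 0, z = -8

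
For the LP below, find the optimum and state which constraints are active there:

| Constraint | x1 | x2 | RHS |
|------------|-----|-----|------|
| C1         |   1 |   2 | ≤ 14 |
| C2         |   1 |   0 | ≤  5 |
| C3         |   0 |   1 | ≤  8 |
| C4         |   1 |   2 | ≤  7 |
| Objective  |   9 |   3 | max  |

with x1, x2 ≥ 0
Optimal: x1 = 5, x2 = 1
Slack at optimum:
  C1: slack = 7
  C2: slack = 0 (binding)
  C3: slack = 7
  C4: slack = 0 (binding)
  x1 ≥ 0: x1 = 5
  x2 ≥ 0: x2 = 1
Binding constraints: C2, C4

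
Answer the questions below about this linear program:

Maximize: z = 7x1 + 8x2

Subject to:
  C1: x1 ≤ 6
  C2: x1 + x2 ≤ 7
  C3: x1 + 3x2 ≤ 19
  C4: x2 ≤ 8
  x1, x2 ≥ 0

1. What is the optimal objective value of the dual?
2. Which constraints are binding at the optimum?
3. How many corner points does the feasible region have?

1. 55 (by strong duality, equal to the primal optimum)
2. C2, C3
3. 5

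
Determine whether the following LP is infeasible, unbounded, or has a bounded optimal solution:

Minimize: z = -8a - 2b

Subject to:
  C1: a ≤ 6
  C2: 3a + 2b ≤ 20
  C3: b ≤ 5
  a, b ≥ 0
The point (6, 1) satisfies every constraint, so the LP is feasible; the constraints give a ≤ 6 and b ≤ 5, which with a, b ≥ 0 keep the feasible region inside a bounded box. A feasible, bounded LP attains a finite optimum at a vertex.

The LP has an optimal solution: (6, 1) with z = -50.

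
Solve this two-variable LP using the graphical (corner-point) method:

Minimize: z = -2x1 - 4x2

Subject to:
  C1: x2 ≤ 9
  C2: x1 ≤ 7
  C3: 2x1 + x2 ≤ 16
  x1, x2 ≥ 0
Each vertex is the intersection of two constraint boundaries that also satisfies all remaining constraints:
  x1 = 0 and x2 = 0 → (0, 0)
  x1 = 7 and x2 = 0 → (7, 0)
  x1 = 7 and 2x1 + x2 = 16 → (7, 2)
  x2 = 9 and 2x1 + x2 = 16 → (3.5, 9)
  x2 = 9 and x1 = 0 → (0, 9)

Evaluating z = -2x1 - 4x2 at each vertex:
  (0, 0): z = 0
  (7, 0): z = -14
  (7, 2): z = -22
  (3.5, 9): z = -43
  (0, 9): z = -36

The minimum is at (3.5, 9) with z = -43.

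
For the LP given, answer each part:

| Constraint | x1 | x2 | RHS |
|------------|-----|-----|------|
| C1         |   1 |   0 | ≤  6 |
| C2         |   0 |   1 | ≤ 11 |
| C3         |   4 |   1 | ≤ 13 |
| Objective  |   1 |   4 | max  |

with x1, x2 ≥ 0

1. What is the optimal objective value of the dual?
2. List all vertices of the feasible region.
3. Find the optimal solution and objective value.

1. 44.5 (by strong duality, equal to the primal optimum)
2. (0, 0), (3.25, 0), (0.5, 11), (0, 11)
3. x1 = 0.5, x2 = 11, z = 44.5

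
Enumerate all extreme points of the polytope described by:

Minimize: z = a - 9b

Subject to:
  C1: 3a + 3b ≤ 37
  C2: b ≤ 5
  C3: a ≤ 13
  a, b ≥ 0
Each vertex is the intersection of two constraint boundaries that also satisfies all remaining constraints:
  a = 0 and b = 0 → (0, 0)
  3a + 3b = 37 and b = 0 → (12.33, 0)
  3a + 3b = 37 and b = 5 → (7.333, 5)
  b = 5 and a = 0 → (0, 5)

Vertices: (0, 0), (12.33, 0), (7.333, 5), (0, 5)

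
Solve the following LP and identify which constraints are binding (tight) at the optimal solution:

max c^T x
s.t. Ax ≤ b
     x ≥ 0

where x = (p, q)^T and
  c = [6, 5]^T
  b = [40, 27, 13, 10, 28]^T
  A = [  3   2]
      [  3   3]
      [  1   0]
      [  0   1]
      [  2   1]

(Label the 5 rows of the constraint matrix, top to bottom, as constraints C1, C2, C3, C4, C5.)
Optimal: p = 9, q = 0
Slack at optimum:
  C1: slack = 13
  C2: slack = 0 (binding)
  C3: slack = 4
  C4: slack = 10
  C5: slack = 10
  p ≥ 0: p = 9
  q ≥ 0: q = 0 (binding)
Binding constraints: C2, q ≥ 0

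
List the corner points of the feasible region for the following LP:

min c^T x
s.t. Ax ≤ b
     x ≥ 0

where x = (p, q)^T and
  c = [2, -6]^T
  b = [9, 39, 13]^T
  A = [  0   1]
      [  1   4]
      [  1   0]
Each vertex is the intersection of two constraint boundaries that also satisfies all remaining constraints:
  p = 0 and q = 0 → (0, 0)
  p = 13 and q = 0 → (13, 0)
  p + 4q = 39 and p = 13 → (13, 6.5)
  q = 9 and p + 4q = 39 → (3, 9)
  q = 9 and p = 0 → (0, 9)

Vertices: (0, 0), (13, 0), (13, 6.5), (3, 9), (0, 9)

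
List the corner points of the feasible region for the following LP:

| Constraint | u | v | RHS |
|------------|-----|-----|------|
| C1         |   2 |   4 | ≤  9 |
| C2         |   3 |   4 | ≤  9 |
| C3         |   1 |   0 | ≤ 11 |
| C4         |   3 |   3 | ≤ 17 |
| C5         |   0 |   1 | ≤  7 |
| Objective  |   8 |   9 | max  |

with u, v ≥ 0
Each vertex is the intersection of two constraint boundaries that also satisfies all remaining constraints:
  u = 0 and v = 0 → (0, 0)
  3u + 4v = 9 and v = 0 → (3, 0)
  2u + 4v = 9 and 3u + 4v = 9 → (0, 2.25)

Vertices: (0, 0), (3, 0), (0, 2.25)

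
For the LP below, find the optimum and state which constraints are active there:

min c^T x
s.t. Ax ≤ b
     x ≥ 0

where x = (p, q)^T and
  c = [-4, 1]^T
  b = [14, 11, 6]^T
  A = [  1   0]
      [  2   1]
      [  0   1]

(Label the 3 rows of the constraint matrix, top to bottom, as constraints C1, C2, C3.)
Optimal: p = 5.5, q = 0
Binding: C2, q ≥ 0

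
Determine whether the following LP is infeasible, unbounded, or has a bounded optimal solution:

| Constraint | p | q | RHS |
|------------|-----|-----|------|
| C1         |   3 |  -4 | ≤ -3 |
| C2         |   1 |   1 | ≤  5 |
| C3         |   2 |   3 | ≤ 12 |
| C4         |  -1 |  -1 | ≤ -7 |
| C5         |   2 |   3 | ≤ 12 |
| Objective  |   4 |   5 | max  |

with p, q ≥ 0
C2 requires p + q ≤ 5, while C4 (-p - q ≤ -7) is equivalent to p + q ≥ 7. Together they would need 7 ≤ p + q ≤ 5, which is impossible since 7 > 5. No point satisfies all constraints.

Infeasible — the constraint set is empty.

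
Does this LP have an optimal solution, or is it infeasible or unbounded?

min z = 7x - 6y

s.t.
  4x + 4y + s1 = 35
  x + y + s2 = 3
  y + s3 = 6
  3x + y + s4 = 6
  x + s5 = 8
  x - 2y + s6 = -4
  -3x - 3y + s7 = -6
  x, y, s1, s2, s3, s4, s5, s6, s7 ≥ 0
The point (0, 3) satisfies every constraint, so the LP is feasible; the constraints give x ≤ 8 and y ≤ 6, which with x, y ≥ 0 keep the feasible region inside a bounded box. A feasible, bounded LP attains a finite optimum at a vertex.

Evaluating z = 7x - 6y at each vertex:
  (0, 2): z = -12
  (0.6667, 2.333): z = -9.333
  (0, 3): z = -18

Bounded optimum: z* = -18 at (0, 3).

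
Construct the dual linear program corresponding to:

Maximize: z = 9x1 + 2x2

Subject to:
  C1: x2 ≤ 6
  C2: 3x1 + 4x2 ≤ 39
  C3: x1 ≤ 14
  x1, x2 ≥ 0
Minimize: z = 6y1 + 39y2 + 14y3

Subject to:
  C1: -3y2 - y3 ≤ -9
  C2: -y1 - 4y2 ≤ -2
  y1, y2, y3 ≥ 0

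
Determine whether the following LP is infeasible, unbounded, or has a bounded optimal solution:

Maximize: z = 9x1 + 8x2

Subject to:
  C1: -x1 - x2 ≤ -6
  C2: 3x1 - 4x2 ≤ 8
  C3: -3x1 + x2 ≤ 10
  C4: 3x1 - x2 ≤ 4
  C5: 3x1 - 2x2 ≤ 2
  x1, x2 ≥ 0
Feasible point: (0, 6) satisfies every constraint, so the LP is feasible.
Direction d = (1, 3): for each constraint row a, a·d ≤ 0 —
  (-1)(1) + (-1)(3) = -4 ≤ 0
  (3)(1) + (-4)(3) = -9 ≤ 0
  (-3)(1) + (1)(3) = 0 ≤ 0
  (3)(1) + (-1)(3) = 0 ≤ 0
  (3)(1) + (-2)(3) = -3 ≤ 0
and d ≥ 0, so (0, 6) + t·d stays feasible for every t ≥ 0. Along this ray z = 9x1 + 8x2 changes by 33 per unit t, so z → +∞.

Unbounded — the objective can increase without bound over the feasible region.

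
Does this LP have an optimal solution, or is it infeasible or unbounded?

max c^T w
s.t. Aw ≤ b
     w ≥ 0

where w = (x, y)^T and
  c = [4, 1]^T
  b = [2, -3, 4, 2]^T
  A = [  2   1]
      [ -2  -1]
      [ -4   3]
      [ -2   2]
One constraint requires 2x + y ≤ 2, while the constraint -2x - y ≤ -3 is equivalent to 2x + y ≥ 3. Together they would need 3 ≤ 2x + y ≤ 2, which is impossible since 3 > 2. No point satisfies all constraints.

The feasible region is empty; the LP is infeasible.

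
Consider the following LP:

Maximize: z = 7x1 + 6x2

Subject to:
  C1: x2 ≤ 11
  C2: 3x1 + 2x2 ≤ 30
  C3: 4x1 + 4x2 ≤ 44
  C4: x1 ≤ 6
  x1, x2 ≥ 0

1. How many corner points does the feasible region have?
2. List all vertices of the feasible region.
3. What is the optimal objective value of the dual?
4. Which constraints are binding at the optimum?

1. 4
2. (0, 0), (6, 0), (6, 5), (0, 11)
3. 72 (by strong duality, equal to the primal optimum)
4. C3, C4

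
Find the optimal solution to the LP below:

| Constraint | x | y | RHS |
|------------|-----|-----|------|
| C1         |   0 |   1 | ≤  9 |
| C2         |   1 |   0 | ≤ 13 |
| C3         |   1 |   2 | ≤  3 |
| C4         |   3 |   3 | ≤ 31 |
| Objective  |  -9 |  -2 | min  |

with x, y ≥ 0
Each vertex is the intersection of two constraint boundaries that also satisfies all remaining constraints:
  x = 0 and y = 0 → (0, 0)
  x + 2y = 3 and y = 0 → (3, 0)
  x + 2y = 3 and x = 0 → (0, 1.5)

Evaluating z = -9x - 2y at each vertex:
  (0, 0): z = 0
  (3, 0): z = -27
  (0, 1.5): z = -3

The minimum is at (3, 0) with z = -27.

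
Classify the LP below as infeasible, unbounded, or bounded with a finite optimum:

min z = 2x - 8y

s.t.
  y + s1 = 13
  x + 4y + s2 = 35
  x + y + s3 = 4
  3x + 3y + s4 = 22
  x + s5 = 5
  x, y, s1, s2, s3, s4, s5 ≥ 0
The point (0, 4) satisfies every constraint, so the LP is feasible; the constraints give x ≤ 5 and y ≤ 13, which with x, y ≥ 0 keep the feasible region inside a bounded box. A feasible, bounded LP attains a finite optimum at a vertex.

Feasible with finite optimum z* = -32 at (0, 4).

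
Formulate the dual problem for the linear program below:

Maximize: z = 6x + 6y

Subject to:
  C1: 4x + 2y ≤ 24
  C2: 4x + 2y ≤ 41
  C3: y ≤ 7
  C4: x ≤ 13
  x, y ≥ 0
Minimize: z = 24y1 + 41y2 + 7y3 + 13y4

Subject to:
  C1: -4y1 - 4y2 - y4 ≤ -6
  C2: -2y1 - 2y2 - y3 ≤ -6
  y1, y2, y3, y4 ≥ 0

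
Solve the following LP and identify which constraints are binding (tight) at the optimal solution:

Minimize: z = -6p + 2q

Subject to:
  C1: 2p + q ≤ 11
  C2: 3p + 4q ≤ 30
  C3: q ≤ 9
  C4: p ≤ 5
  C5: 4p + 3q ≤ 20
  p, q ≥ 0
Optimal: p = 5, q = 0
Binding: C4, C5, q ≥ 0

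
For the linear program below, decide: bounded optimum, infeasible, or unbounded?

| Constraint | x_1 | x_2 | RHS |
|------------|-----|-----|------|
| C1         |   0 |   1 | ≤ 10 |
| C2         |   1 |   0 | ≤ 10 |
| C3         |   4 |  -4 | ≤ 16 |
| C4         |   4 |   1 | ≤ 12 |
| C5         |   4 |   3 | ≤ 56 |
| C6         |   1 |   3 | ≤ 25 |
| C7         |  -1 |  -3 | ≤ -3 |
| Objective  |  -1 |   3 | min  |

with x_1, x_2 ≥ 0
The point (3, 0) satisfies every constraint, so the LP is feasible; the constraints give x_1 ≤ 10 and x_2 ≤ 10, which with x_1, x_2 ≥ 0 keep the feasible region inside a bounded box. A feasible, bounded LP attains a finite optimum at a vertex.

Evaluating z = -x_1 + 3x_2 at each vertex:
  (0, 1): z = 3
  (3, 0): z = -3
  (1, 8): z = 23
  (0, 8.333): z = 25

The LP has an optimal solution: (3, 0) with z = -3.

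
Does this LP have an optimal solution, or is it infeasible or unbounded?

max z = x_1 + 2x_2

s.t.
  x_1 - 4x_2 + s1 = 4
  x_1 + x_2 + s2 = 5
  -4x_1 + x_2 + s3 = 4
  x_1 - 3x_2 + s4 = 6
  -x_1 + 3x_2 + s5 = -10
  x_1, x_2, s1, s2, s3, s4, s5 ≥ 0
The row x_1 - 3x_2 + s4 = 6 with s4 ≥ 0 requires x_1 - 3x_2 ≤ 6, while the row -x_1 + 3x_2 + s5 = -10 with s5 ≥ 0 is equivalent to x_1 - 3x_2 ≥ 10. Together they would need 10 ≤ x_1 - 3x_2 ≤ 6, which is impossible since 10 > 6. No point satisfies all constraints.

Infeasible: no point satisfies all constraints simultaneously.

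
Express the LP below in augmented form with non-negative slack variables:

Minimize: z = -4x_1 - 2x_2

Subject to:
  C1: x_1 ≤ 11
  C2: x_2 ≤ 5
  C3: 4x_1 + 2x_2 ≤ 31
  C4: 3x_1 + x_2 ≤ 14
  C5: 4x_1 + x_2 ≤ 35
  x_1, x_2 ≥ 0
min z = -4x_1 - 2x_2

s.t.
  x_1 + s1 = 11
  x_2 + s2 = 5
  4x_1 + 2x_2 + s3 = 31
  3x_1 + x_2 + s4 = 14
  4x_1 + x_2 + s5 = 35
  x_1, x_2, s1, s2, s3, s4, s5 ≥ 0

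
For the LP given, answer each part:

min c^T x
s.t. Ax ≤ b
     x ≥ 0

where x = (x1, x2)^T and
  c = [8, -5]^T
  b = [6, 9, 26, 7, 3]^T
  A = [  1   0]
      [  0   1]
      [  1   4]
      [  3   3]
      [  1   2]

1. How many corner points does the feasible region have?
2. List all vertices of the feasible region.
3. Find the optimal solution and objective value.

1. 4
2. (0, 0), (2.333, 0), (1.667, 0.6667), (0, 1.5)
3. x1 = 0, x2 = 1.5, z = -7.5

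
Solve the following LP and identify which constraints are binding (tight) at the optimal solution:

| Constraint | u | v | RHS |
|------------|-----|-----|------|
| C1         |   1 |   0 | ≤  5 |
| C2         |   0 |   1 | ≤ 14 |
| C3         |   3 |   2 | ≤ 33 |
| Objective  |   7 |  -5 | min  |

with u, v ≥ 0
Optimal: u = 0, v = 14
Slack at optimum:
  C1: slack = 5
  C2: slack = 0 (binding)
  C3: slack = 5
  u ≥ 0: u = 0 (binding)
  v ≥ 0: v = 14
Binding constraints: C2, u ≥ 0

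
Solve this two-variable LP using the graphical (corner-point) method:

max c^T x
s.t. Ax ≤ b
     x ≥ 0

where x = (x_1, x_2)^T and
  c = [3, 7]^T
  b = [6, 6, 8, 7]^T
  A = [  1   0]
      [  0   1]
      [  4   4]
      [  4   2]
Each vertex is the intersection of two constraint boundaries that also satisfies all remaining constraints:
  x_1 = 0 and x_2 = 0 → (0, 0)
  4x_1 + 2x_2 = 7 and x_2 = 0 → (1.75, 0)
  4x_1 + 4x_2 = 8 and 4x_1 + 2x_2 = 7 → (1.5, 0.5)
  4x_1 + 4x_2 = 8 and x_1 = 0 → (0, 2)

Evaluating z = 3x_1 + 7x_2 at each vertex:
  (0, 0): z = 0
  (1.75, 0): z = 5.25
  (1.5, 0.5): z = 8
  (0, 2): z = 14

The maximum is at (0, 2) with z = 14.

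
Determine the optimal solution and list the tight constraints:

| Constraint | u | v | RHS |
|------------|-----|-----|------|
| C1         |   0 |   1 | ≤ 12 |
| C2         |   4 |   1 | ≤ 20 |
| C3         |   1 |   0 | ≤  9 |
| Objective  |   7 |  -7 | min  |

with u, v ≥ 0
Optimal: u = 0, v = 12
Slack at optimum:
  C1: slack = 0 (binding)
  C2: slack = 8
  C3: slack = 9
  u ≥ 0: u = 0 (binding)
  v ≥ 0: v = 12
Binding constraints: C1, u ≥ 0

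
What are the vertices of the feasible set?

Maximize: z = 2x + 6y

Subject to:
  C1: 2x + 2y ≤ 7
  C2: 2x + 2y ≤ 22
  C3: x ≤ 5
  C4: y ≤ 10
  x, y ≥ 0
Each vertex is the intersection of two constraint boundaries that also satisfies all remaining constraints:
  x = 0 and y = 0 → (0, 0)
  2x + 2y = 7 and y = 0 → (3.5, 0)
  2x + 2y = 7 and x = 0 → (0, 3.5)

Vertices: (0, 0), (3.5, 0), (0, 3.5)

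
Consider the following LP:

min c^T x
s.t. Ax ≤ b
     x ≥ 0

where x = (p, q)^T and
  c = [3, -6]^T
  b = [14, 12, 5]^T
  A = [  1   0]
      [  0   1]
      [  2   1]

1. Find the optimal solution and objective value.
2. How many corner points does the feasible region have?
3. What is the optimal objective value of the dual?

1. p = 0, q = 5, z = -30
2. 3
3. -30 (by strong duality, equal to the primal optimum)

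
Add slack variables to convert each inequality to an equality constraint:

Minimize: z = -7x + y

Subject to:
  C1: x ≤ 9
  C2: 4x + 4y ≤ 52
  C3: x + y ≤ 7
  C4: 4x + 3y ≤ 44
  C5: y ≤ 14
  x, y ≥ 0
min z = -7x + y

s.t.
  x + s1 = 9
  4x + 4y + s2 = 52
  x + y + s3 = 7
  4x + 3y + s4 = 44
  y + s5 = 14
  x, y, s1, s2, s3, s4, s5 ≥ 0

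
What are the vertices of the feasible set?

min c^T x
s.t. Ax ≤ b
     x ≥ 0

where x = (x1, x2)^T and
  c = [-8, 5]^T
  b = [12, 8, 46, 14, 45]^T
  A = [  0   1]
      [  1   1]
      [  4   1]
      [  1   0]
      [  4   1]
Each vertex is the intersection of two constraint boundaries that also satisfies all remaining constraints:
  x1 = 0 and x2 = 0 → (0, 0)
  x1 + x2 = 8 and x2 = 0 → (8, 0)
  x1 + x2 = 8 and x1 = 0 → (0, 8)

Vertices: (0, 0), (8, 0), (0, 8)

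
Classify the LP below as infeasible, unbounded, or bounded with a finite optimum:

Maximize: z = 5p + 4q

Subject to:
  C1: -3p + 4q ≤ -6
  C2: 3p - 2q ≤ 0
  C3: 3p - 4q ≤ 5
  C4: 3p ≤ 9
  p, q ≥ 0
C3 requires 3p - 4q ≤ 5, while C1 (-3p + 4q ≤ -6) is equivalent to 3p - 4q ≥ 6. Together they would need 6 ≤ 3p - 4q ≤ 5, which is impossible since 6 > 5. No point satisfies all constraints.

Infeasible — the constraint set is empty.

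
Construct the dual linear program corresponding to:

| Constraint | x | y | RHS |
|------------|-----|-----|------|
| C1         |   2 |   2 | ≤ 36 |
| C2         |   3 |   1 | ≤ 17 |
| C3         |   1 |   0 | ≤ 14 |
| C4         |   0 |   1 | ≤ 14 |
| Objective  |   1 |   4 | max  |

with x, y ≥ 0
Minimize: z = 36y1 + 17y2 + 14y3 + 14y4

Subject to:
  C1: -2y1 - 3y2 - y3 ≤ -1
  C2: -2y1 - y2 - y4 ≤ -4
  y1, y2, y3, y4 ≥ 0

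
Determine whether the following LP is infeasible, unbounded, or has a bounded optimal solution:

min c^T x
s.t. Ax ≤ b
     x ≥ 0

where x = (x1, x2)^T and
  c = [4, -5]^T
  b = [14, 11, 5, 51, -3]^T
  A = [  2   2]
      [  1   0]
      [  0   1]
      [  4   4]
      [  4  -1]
The point (0, 5) satisfies every constraint, so the LP is feasible; the constraints give x1 ≤ 11 and x2 ≤ 5, which with x1, x2 ≥ 0 keep the feasible region inside a bounded box. A feasible, bounded LP attains a finite optimum at a vertex.

Bounded optimum: z* = -25 at (0, 5).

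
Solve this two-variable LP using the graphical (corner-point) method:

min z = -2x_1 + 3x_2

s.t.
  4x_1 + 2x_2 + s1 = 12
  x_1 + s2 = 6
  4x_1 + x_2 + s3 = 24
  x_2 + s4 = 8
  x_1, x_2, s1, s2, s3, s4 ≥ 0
Each vertex is the intersection of two constraint boundaries that also satisfies all remaining constraints:
  x_1 = 0 and x_2 = 0 → (0, 0)
  4x_1 + 2x_2 = 12 and x_2 = 0 → (3, 0)
  4x_1 + 2x_2 = 12 and x_1 = 0 → (0, 6)

Evaluating z = -2x_1 + 3x_2 at each vertex:
  (0, 0): z = 0
  (3, 0): z = -6
  (0, 6): z = 18

The minimum is at (3, 0) with z = -6.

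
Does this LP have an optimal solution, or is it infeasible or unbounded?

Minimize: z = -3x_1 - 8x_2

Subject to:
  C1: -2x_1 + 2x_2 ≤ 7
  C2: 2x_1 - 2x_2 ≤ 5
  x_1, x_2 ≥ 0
Feasible point: (0, 0) satisfies every constraint, so the LP is feasible.
Direction d = (1, 1): for each constraint row a, a·d ≤ 0 —
  (-2)(1) + (2)(1) = 0 ≤ 0
  (2)(1) + (-2)(1) = 0 ≤ 0
and d ≥ 0, so (0, 0) + t·d stays feasible for every t ≥ 0. Along this ray z = -3x_1 - 8x_2 changes by -11 per unit t, so z → −∞.

Unbounded — the objective can decrease without bound over the feasible region.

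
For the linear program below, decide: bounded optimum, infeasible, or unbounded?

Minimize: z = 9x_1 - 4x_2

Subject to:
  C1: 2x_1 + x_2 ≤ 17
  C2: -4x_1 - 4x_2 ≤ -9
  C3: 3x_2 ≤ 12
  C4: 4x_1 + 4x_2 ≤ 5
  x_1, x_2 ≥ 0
C4 requires 4x_1 + 4x_2 ≤ 5, while C2 (-4x_1 - 4x_2 ≤ -9) is equivalent to 4x_1 + 4x_2 ≥ 9. Together they would need 9 ≤ 4x_1 + 4x_2 ≤ 5, which is impossible since 9 > 5. No point satisfies all constraints.

Infeasible — the constraint set is empty.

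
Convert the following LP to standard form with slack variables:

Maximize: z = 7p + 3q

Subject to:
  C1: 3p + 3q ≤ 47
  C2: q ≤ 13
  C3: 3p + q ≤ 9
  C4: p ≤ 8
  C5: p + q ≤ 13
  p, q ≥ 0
max z = 7p + 3q

s.t.
  3p + 3q + s1 = 47
  q + s2 = 13
  3p + q + s3 = 9
  p + s4 = 8
  p + q + s5 = 13
  p, q, s1, s2, s3, s4, s5 ≥ 0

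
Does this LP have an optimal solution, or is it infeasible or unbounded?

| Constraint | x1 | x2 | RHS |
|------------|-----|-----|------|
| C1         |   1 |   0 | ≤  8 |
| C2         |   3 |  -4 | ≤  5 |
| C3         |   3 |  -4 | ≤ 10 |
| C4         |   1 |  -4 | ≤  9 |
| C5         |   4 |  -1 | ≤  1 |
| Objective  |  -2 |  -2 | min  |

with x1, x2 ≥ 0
Feasible point: (0, 0) satisfies every constraint, so the LP is feasible.
Direction d = (0, 1): for each constraint row a, a·d ≤ 0 —
  (1)(0) + (0)(1) = 0 ≤ 0
  (3)(0) + (-4)(1) = -4 ≤ 0
  (3)(0) + (-4)(1) = -4 ≤ 0
  (1)(0) + (-4)(1) = -4 ≤ 0
  (4)(0) + (-1)(1) = -1 ≤ 0
and d ≥ 0, so (0, 0) + t·d stays feasible for every t ≥ 0. Along this ray z = -2x1 - 2x2 changes by -2 per unit t, so z → −∞.

Unbounded — the objective can decrease without bound over the feasible region.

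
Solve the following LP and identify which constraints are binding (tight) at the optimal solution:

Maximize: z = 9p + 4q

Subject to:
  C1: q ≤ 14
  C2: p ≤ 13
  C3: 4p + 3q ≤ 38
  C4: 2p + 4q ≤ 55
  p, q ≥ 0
Optimal: p = 9.5, q = 0
Binding: C3, q ≥ 0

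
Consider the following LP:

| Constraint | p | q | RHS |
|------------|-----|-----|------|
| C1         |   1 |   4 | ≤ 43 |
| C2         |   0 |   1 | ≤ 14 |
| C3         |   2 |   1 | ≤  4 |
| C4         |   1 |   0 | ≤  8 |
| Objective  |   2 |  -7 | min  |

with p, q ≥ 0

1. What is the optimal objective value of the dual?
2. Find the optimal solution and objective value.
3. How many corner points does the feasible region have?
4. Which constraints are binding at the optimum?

1. -28 (by strong duality, equal to the primal optimum)
2. p = 0, q = 4, z = -28
3. 3
4. C3, p ≥ 0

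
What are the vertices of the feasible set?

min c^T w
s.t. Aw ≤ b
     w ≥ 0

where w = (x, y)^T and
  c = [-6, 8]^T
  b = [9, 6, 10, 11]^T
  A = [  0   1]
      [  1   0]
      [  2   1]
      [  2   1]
Each vertex is the intersection of two constraint boundaries that also satisfies all remaining constraints:
  x = 0 and y = 0 → (0, 0)
  2x + y = 10 and y = 0 → (5, 0)
  y = 9 and 2x + y = 10 → (0.5, 9)
  y = 9 and x = 0 → (0, 9)

Vertices: (0, 0), (5, 0), (0.5, 9), (0, 9)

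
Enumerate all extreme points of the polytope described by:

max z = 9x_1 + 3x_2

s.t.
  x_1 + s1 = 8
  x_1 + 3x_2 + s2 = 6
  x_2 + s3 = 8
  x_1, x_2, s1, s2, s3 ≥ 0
Each vertex is the intersection of two constraint boundaries that also satisfies all remaining constraints:
  x_1 = 0 and x_2 = 0 → (0, 0)
  x_1 + 3x_2 = 6 and x_2 = 0 → (6, 0)
  x_1 + 3x_2 = 6 and x_1 = 0 → (0, 2)

Vertices: (0, 0), (6, 0), (0, 2)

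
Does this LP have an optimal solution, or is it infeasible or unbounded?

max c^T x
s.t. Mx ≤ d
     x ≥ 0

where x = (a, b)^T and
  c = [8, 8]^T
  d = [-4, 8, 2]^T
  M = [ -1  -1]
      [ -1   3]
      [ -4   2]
Feasible point: (1, 3) satisfies every constraint, so the LP is feasible.
Direction d = (1, 0): for each constraint row a, a·d ≤ 0 —
  (-1)(1) + (-1)(0) = -1 ≤ 0
  (-1)(1) + (3)(0) = -1 ≤ 0
  (-4)(1) + (2)(0) = -4 ≤ 0
and d ≥ 0, so (1, 3) + t·d stays feasible for every t ≥ 0. Along this ray z = 8a + 8b changes by 8 per unit t, so z → +∞.

The LP is unbounded; z can be made arbitrarily large.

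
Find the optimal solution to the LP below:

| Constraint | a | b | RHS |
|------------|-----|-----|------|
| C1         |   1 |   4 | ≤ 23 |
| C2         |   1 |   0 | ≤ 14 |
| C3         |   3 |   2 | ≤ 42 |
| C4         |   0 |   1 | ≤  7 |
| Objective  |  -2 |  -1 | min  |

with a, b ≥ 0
Each vertex is the intersection of two constraint boundaries that also satisfies all remaining constraints:
  a = 0 and b = 0 → (0, 0)
  a = 14 and 3a + 2b = 42 → (14, 0)
  a + 4b = 23 and 3a + 2b = 42 → (12.2, 2.7)
  a + 4b = 23 and a = 0 → (0, 5.75)

Evaluating z = -2a - b at each vertex:
  (0, 0): z = 0
  (14, 0): z = -28
  (12.2, 2.7): z = -27.1
  (0, 5.75): z = -5.75

The minimum is at (14, 0) with z = -28.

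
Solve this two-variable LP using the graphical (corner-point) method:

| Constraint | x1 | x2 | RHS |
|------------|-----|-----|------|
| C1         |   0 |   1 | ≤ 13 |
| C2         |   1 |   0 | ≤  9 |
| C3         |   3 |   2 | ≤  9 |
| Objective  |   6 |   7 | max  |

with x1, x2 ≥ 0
Each vertex is the intersection of two constraint boundaries that also satisfies all remaining constraints:
  x1 = 0 and x2 = 0 → (0, 0)
  3x1 + 2x2 = 9 and x2 = 0 → (3, 0)
  3x1 + 2x2 = 9 and x1 = 0 → (0, 4.5)

Evaluating z = 6x1 + 7x2 at each vertex:
  (0, 0): z = 0
  (3, 0): z = 18
  (0, 4.5): z = 31.5

The maximum is at (0, 4.5) with z = 31.5.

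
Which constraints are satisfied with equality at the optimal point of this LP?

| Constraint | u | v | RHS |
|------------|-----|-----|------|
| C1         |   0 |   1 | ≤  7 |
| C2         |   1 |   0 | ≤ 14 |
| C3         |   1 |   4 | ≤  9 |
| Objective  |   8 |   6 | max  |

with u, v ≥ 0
Optimal: u = 9, v = 0
Binding: C3, v ≥ 0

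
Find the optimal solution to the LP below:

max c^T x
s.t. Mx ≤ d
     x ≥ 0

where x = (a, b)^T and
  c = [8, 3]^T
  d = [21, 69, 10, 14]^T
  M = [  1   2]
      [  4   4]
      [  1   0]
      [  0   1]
a = 10, b = 5.5, z = 96.5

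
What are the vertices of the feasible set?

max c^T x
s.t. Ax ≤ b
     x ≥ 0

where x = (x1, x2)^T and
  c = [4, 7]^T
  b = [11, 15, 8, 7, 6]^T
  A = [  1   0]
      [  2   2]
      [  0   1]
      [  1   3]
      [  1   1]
Each vertex is the intersection of two constraint boundaries that also satisfies all remaining constraints:
  x1 = 0 and x2 = 0 → (0, 0)
  x1 + x2 = 6 and x2 = 0 → (6, 0)
  x1 + 3x2 = 7 and x1 + x2 = 6 → (5.5, 0.5)
  x1 + 3x2 = 7 and x1 = 0 → (0, 2.333)

Vertices: (0, 0), (6, 0), (5.5, 0.5), (0, 2.333)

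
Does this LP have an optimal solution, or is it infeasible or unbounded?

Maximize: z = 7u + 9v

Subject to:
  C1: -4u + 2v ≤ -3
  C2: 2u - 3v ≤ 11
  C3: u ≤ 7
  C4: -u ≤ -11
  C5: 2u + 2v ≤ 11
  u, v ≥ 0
C3 requires u ≤ 7, while C4 (-u ≤ -11) is equivalent to u ≥ 11. Together they would need 11 ≤ u ≤ 7, which is impossible since 11 > 7. No point satisfies all constraints.

Infeasible — the constraint set is empty.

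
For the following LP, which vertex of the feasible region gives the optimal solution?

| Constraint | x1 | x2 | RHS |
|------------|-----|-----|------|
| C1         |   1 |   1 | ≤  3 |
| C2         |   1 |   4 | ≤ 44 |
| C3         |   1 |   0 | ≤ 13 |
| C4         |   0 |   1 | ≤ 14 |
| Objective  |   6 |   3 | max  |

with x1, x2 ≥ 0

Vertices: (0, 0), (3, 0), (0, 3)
(3, 0) with z = 18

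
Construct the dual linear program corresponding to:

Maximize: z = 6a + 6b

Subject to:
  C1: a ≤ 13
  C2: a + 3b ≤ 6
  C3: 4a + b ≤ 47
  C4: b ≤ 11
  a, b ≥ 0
Minimize: z = 13y1 + 6y2 + 47y3 + 11y4

Subject to:
  C1: -y1 - y2 - 4y3 ≤ -6
  C2: -3y2 - y3 - y4 ≤ -6
  y1, y2, y3, y4 ≥ 0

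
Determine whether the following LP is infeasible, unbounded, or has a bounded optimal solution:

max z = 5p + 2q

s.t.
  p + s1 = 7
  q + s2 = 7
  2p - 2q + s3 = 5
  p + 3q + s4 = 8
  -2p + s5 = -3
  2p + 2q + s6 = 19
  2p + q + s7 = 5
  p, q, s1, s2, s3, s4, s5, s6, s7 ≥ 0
The point (2.5, 0) satisfies every constraint, so the LP is feasible; the constraints give p ≤ 7 and q ≤ 7, which with p, q ≥ 0 keep the feasible region inside a bounded box. A feasible, bounded LP attains a finite optimum at a vertex.

Evaluating z = 5p + 2q at each vertex:
  (1.5, 0): z = 7.5
  (2.5, 0): z = 12.5
  (1.5, 2): z = 11.5

Bounded optimum: z* = 12.5 at (2.5, 0).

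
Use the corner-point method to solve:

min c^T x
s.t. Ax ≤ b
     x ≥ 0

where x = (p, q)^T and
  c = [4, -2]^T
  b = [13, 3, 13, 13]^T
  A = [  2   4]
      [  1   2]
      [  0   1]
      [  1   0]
p = 0, q = 1.5, z = -3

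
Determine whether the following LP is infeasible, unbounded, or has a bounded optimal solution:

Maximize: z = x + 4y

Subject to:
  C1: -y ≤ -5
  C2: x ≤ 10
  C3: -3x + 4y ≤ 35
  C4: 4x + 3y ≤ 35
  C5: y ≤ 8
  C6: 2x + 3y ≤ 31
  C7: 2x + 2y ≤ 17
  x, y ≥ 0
The point (0.5, 8) satisfies every constraint, so the LP is feasible; the constraints give x ≤ 10 and y ≤ 8, which with x, y ≥ 0 keep the feasible region inside a bounded box. A feasible, bounded LP attains a finite optimum at a vertex.

Evaluating z = x + 4y at each vertex:
  (0, 5): z = 20
  (3.5, 5): z = 23.5
  (0.5, 8): z = 32.5
  (0, 8): z = 32

Feasible with finite optimum z* = 32.5 at (0.5, 8).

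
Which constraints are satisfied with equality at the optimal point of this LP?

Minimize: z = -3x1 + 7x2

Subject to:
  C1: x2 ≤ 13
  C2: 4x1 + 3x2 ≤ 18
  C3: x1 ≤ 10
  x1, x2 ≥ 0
Optimal: x1 = 4.5, x2 = 0
Slack at optimum:
  C1: slack = 13
  C2: slack = 0 (binding)
  C3: slack = 5.5
  x1 ≥ 0: x1 = 4.5
  x2 ≥ 0: x2 = 0 (binding)
Binding constraints: C2, x2 ≥ 0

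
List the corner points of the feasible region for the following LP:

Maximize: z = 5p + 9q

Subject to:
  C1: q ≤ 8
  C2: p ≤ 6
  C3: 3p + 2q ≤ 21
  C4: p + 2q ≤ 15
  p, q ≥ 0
Each vertex is the intersection of two constraint boundaries that also satisfies all remaining constraints:
  p = 0 and q = 0 → (0, 0)
  p = 6 and q = 0 → (6, 0)
  p = 6 and 3p + 2q = 21 → (6, 1.5)
  3p + 2q = 21 and p + 2q = 15 → (3, 6)
  p + 2q = 15 and p = 0 → (0, 7.5)

Vertices: (0, 0), (6, 0), (6, 1.5), (3, 6), (0, 7.5)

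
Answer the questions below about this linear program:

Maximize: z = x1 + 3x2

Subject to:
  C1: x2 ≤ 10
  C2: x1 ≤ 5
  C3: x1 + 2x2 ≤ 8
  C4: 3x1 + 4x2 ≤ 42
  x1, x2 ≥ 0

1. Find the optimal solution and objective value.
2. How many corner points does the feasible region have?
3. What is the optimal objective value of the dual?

1. x1 = 0, x2 = 4, z = 12
2. 4
3. 12 (by strong duality, equal to the primal optimum)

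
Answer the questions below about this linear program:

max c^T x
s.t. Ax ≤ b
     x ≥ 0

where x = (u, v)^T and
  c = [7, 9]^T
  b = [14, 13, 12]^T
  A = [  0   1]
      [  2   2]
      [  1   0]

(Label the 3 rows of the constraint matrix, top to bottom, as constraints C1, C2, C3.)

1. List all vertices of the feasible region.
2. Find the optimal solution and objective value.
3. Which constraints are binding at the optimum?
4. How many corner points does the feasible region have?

1. (0, 0), (6.5, 0), (0, 6.5)
2. u = 0, v = 6.5, z = 58.5
3. C2, u ≥ 0
4. 3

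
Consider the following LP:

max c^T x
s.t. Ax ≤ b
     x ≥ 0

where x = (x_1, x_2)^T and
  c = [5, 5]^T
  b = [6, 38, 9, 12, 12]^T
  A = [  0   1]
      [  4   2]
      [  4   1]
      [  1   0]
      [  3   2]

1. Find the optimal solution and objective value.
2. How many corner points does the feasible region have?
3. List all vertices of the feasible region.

1. x_1 = 0, x_2 = 6, z = 30
2. 4
3. (0, 0), (2.25, 0), (1.2, 4.2), (0, 6)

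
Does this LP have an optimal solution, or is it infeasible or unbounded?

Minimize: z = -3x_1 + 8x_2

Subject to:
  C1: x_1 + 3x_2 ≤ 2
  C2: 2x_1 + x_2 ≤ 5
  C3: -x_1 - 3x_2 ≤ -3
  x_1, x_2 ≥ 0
C1 requires x_1 + 3x_2 ≤ 2, while C3 (-x_1 - 3x_2 ≤ -3) is equivalent to x_1 + 3x_2 ≥ 3. Together they would need 3 ≤ x_1 + 3x_2 ≤ 2, which is impossible since 3 > 2. No point satisfies all constraints.

Infeasible — the constraint set is empty.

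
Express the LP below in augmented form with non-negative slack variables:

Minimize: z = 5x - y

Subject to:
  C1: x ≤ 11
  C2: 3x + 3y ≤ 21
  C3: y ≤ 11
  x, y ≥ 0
min z = 5x - y

s.t.
  x + s1 = 11
  3x + 3y + s2 = 21
  y + s3 = 11
  x, y, s1, s2, s3 ≥ 0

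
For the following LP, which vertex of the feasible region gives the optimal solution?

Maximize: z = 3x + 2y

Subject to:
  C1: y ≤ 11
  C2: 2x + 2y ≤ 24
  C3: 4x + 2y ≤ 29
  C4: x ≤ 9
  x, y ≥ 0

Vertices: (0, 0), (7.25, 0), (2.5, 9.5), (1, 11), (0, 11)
Evaluating z = 3x + 2y at each vertex:
  (0, 0): z = 0
  (7.25, 0): z = 21.75
  (2.5, 9.5): z = 26.5
  (1, 11): z = 25
  (0, 11): z = 22

The largest value is z = 26.5, attained at (2.5, 9.5).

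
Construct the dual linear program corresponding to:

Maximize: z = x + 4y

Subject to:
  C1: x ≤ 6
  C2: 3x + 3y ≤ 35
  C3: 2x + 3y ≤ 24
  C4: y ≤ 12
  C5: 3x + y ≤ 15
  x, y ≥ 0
Minimize: z = 6y1 + 35y2 + 24y3 + 12y4 + 15y5

Subject to:
  C1: -y1 - 3y2 - 2y3 - 3y5 ≤ -1
  C2: -3y2 - 3y3 - y4 - y5 ≤ -4
  y1, y2, y3, y4, y5 ≥ 0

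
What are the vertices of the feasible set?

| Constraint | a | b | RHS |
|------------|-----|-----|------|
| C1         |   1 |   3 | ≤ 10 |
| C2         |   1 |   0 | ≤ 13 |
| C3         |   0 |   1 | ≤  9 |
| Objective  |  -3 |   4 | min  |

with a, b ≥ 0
Each vertex is the intersection of two constraint boundaries that also satisfies all remaining constraints:
  a = 0 and b = 0 → (0, 0)
  a + 3b = 10 and b = 0 → (10, 0)
  a + 3b = 10 and a = 0 → (0, 3.333)

Vertices: (0, 0), (10, 0), (0, 3.333)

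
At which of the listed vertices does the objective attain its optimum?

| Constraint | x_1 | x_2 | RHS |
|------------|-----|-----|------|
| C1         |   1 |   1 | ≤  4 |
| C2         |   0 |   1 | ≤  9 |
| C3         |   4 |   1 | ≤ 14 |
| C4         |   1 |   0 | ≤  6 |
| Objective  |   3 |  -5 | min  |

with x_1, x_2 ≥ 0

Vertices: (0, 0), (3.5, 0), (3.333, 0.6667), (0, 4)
Evaluating z = 3x_1 - 5x_2 at each vertex:
  (0, 0): z = 0
  (3.5, 0): z = 10.5
  (3.333, 0.6667): z = 6.667
  (0, 4): z = -20

The smallest value is z = -20, attained at (0, 4).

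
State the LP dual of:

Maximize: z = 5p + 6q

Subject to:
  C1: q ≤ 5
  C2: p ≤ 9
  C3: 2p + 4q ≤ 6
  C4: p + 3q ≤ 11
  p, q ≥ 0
Minimize: z = 5y1 + 9y2 + 6y3 + 11y4

Subject to:
  C1: -y2 - 2y3 - y4 ≤ -5
  C2: -y1 - 4y3 - 3y4 ≤ -6
  y1, y2, y3, y4 ≥ 0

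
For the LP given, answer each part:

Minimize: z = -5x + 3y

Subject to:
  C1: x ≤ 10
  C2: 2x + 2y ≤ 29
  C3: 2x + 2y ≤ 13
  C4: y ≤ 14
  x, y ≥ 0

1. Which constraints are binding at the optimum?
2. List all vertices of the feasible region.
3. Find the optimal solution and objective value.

1. C3, y ≥ 0
2. (0, 0), (6.5, 0), (0, 6.5)
3. x = 6.5, y = 0, z = -32.5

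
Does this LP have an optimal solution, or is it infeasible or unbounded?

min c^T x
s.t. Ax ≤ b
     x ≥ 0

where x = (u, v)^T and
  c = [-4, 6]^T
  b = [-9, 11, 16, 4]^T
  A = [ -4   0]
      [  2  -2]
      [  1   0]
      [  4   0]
One constraint requires 4u ≤ 4, while the constraint -4u ≤ -9 is equivalent to 4u ≥ 9. Together they would need 9 ≤ 4u ≤ 4, which is impossible since 9 > 4. No point satisfies all constraints.

The feasible region is empty; the LP is infeasible.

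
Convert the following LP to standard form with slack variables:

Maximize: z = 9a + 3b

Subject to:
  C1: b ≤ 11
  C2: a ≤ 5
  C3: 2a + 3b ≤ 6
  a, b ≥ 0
max z = 9a + 3b

s.t.
  b + s1 = 11
  a + s2 = 5
  2a + 3b + s3 = 6
  a, b, s1, s2, s3 ≥ 0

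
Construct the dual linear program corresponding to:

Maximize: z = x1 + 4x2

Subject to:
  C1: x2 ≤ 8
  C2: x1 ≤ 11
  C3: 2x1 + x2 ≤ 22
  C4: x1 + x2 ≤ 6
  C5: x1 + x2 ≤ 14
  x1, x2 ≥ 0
Minimize: z = 8y1 + 11y2 + 22y3 + 6y4 + 14y5

Subject to:
  C1: -y2 - 2y3 - y4 - y5 ≤ -1
  C2: -y1 - y3 - y4 - y5 ≤ -4
  y1, y2, y3, y4, y5 ≥ 0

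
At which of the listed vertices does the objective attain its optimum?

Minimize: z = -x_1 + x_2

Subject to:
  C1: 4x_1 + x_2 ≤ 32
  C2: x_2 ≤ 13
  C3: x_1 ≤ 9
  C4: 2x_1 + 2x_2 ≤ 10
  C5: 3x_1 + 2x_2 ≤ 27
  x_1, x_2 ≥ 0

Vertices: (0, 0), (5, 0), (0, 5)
(5, 0) with z = -5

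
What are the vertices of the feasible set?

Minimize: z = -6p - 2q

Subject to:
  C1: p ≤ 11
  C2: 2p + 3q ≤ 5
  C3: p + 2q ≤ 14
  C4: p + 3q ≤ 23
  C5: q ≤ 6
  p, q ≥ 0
Each vertex is the intersection of two constraint boundaries that also satisfies all remaining constraints:
  p = 0 and q = 0 → (0, 0)
  2p + 3q = 5 and q = 0 → (2.5, 0)
  2p + 3q = 5 and p = 0 → (0, 1.667)

Vertices: (0, 0), (2.5, 0), (0, 1.667)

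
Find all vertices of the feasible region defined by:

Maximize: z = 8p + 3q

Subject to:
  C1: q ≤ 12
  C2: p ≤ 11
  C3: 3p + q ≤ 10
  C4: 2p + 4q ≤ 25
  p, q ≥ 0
Each vertex is the intersection of two constraint boundaries that also satisfies all remaining constraints:
  p = 0 and q = 0 → (0, 0)
  3p + q = 10 and q = 0 → (3.333, 0)
  3p + q = 10 and 2p + 4q = 25 → (1.5, 5.5)
  2p + 4q = 25 and p = 0 → (0, 6.25)

Vertices: (0, 0), (3.333, 0), (1.5, 5.5), (0, 6.25)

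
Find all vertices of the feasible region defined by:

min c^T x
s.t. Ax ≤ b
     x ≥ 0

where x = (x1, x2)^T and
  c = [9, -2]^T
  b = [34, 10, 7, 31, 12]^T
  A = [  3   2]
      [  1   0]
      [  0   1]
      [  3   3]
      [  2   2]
Each vertex is the intersection of two constraint boundaries that also satisfies all remaining constraints:
  x1 = 0 and x2 = 0 → (0, 0)
  2x1 + 2x2 = 12 and x2 = 0 → (6, 0)
  2x1 + 2x2 = 12 and x1 = 0 → (0, 6)

Vertices: (0, 0), (6, 0), (0, 6)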